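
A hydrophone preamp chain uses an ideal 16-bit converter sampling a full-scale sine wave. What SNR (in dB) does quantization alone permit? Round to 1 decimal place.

98.1 dB

For an ideal N-bit converter with full-scale sine input, SNR = 6.02 N + 1.76 dB. SNR = 6.02 × 16 + 1.76 = 96.32 + 1.76 = 98.08 dB.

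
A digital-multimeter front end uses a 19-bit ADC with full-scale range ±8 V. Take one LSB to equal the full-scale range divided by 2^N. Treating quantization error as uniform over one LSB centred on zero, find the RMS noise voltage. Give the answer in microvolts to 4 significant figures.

8.810 µV

Span: 8 V − (-8 V) = 16 V.
Step size = 16/524288 V = 30.5176 µV.
V_rms = LSB/√12 = 30.5176 µV / √12 = 8.810 µV.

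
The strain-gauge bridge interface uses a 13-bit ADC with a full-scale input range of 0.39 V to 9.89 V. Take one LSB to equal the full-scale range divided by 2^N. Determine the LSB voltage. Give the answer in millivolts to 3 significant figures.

The full-scale span is 9.89 − (0.39) = 9.5 V.
Number of codes = 2^13 = 8192.
Step size = 9.5/8192 V = 1.16 mV.

1.16 mV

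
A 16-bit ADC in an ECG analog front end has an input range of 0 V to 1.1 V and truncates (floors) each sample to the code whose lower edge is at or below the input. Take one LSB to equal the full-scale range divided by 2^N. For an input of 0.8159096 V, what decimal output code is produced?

48610

Range is 1.1 V. LSB = 1.1 V / 2^16 ≈ 16.78 µV.
(V_in − V_min) × 2^16/range = (0.8159096 − (0)) × 65536/1.1 = 48610.410.
Floor → code = 48610.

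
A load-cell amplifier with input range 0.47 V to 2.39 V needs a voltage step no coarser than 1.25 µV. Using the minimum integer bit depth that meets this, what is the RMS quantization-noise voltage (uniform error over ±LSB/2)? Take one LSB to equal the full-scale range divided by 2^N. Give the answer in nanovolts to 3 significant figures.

264 nV

Full-scale range = 2.39 V − (0.47 V) = 1.92 V.
Levels needed ≥ 1.92/1.25 µV = 1.536e6. 2^21 = 2097152 suffices, so N_min = 21.
LSB = 1.92 V / 2^21 = 0.91553 µV.
RMS noise = LSB/√12 = 264 nV.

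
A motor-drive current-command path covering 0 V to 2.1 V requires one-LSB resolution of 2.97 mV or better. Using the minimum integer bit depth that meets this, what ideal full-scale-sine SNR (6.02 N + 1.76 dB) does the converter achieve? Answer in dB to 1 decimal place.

62.0 dB

Full-scale range = 2.1 V.
Required number of levels: 2.1/2.97 mV = 707.07; smallest N with 2^N ≥ that is 10.
SNR = 6.02 × 10 + 1.76 = 61.96 dB.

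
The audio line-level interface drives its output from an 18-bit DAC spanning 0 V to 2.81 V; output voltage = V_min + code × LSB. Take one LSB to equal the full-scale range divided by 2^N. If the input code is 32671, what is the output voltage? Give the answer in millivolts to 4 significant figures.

Range is 2.81 V. LSB = 2.81 V / 2^18.
V_out = 0 + 32671 × (2.81/262144) V
      = 0 + 0.350210 = 0.350210 V.

350.2 mV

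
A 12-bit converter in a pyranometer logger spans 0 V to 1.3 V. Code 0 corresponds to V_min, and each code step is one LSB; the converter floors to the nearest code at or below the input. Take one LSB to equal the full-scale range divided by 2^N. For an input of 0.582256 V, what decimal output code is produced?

1834

Full-scale range = 1.3 V. LSB = 1.3 V / 2^12 ≈ 317.4 µV.
V_in − V_min = 0.582256 − (0) = 0.582256 V.
Divide by LSB: 0.582256 × 4096/1.3 = 1834.5543.
Truncating gives code 1834.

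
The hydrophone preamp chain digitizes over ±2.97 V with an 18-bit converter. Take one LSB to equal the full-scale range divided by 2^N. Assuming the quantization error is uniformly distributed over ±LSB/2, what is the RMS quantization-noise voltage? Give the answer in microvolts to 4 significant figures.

6.541 µV

Full-scale range = 2.97 V − (-2.97 V) = 5.94 V.
LSB = 5.94 V / 2^18 = 22.6593 µV.
RMS of a uniform error over width LSB is LSB/√12 = 6.541 µV.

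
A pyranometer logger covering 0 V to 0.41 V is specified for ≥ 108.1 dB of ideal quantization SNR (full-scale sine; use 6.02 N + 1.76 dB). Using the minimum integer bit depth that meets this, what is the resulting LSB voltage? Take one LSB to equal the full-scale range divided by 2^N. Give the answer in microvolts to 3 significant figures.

Span = 0.41 V.
Required N = ⌈(108.1 − 1.76)/6.02⌉ = ⌈17.664⌉ = 18.
Step size = 0.41/262144 V = 1.56 µV.

1.56 µV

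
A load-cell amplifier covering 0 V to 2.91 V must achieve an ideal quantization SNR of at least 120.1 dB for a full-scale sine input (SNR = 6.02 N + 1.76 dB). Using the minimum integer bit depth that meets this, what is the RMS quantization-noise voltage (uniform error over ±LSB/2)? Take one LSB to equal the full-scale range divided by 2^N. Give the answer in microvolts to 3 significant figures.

Full-scale range = 2.91 V.
Required N = ⌈(120.1 − 1.76)/6.02⌉ = ⌈19.658⌉ = 20.
Step size = 2.91/1048576 V = 2.7752 µV.
V_rms = LSB/√12 = 0.801 µV.

0.801 µV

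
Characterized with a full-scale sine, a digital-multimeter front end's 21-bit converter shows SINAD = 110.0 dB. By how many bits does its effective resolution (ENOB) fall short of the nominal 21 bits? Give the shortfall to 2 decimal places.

3.02 bits

ENOB = (SINAD − 1.76)/6.02 = (110.0 − 1.76)/6.02 = 17.9801 bits.
Shortfall = 21 − 17.9801 = 3.0199 bits.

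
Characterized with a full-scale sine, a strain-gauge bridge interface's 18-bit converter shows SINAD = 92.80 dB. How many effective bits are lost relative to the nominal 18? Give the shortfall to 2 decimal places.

Effective bits = (92.80 − 1.76)/6.02 = 15.1229.
Shortfall = 18 − 15.1229 = 2.8771 bits.

2.88 bits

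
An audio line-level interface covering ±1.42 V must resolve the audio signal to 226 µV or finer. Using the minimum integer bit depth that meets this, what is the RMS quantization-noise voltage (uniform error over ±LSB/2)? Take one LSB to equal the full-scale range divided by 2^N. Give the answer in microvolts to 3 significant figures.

Span: 1.42 V − (-1.42 V) = 2.84 V.
Levels needed ≥ 2.84/226 µV = 12570. 2^14 = 16384 suffices, so N_min = 14.
One LSB is 2.84 V / 16384 = 173.34 µV.
σ_q = LSB/√12 = 173.34 µV/3.4641 = 50.0 µV.

50.0 µV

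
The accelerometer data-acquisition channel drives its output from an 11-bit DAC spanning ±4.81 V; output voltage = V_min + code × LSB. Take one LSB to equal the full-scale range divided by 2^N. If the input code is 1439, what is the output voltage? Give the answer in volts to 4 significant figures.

1.949 V

Span: 4.81 V − (-4.81 V) = 9.62 V. LSB = 9.62 V / 2^11.
Output = V_min + (1439/2048) × range = -4.81 + 0.702637 × 9.62 V
      = -4.81 + 6.75937 = 1.94937 V.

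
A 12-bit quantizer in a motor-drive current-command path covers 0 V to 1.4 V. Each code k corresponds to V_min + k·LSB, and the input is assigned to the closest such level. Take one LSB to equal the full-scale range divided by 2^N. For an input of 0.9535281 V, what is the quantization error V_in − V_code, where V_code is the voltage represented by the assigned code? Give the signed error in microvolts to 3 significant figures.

V_FS = 1.4 V. LSB = 1.4 V / 2^12 ≈ 341.8 µV.
(V_in − V_min)/LSB = (0.9535281 − (0)) × 4096/1.4 = 2789.7508 → nearest code k = 2790.
V_code = V_min + k × range/2^12 = 0 + 2790 × 1.4/4096 = 0.9536132813 V.
V_in − V_code = 0.9535281 − (0.9536132813) = −85.2 µV.

−85.2 µV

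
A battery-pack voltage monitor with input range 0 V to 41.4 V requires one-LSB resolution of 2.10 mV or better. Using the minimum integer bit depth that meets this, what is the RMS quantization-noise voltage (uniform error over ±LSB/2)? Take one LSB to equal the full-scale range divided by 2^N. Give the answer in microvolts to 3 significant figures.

Full-scale range = 41.4 V.
Required number of levels: 41.4/2.10 mV = 19714; smallest N with 2^N ≥ that is 15.
LSB = 41.4 V ÷ 2^15 = 41.4/32768 V = 1.2634 mV.
σ_q = LSB/√12 = 1.2634 mV/3.4641 = 365 µV.

365 µV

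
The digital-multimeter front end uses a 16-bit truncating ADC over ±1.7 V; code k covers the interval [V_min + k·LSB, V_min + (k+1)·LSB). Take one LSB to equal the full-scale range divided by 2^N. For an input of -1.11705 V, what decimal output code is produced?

11236

Full-scale range = 1.7 V − (-1.7 V) = 3.4 V. LSB = 3.4 V / 2^16 ≈ 51.88 µV.
code = ⌊(V_in − V_min)/LSB⌋ = ⌊(V_in − V_min) × 2^16 / range⌋
     = ⌊(-1.11705 − (-1.7)) × 65536 / 3.4⌋ = ⌊0.58295 × 65536/3.4⌋
     = ⌊11236.533⌋ = 11236.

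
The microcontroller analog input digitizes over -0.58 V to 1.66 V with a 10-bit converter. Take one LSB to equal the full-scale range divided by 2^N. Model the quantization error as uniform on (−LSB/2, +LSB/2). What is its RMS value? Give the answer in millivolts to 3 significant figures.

0.631 mV

The full-scale span is 1.66 − (-0.58) = 2.24 V.
Step size = 2.24/1024 V = 2.1875 mV.
V_rms = LSB/√12 = 2.1875 mV / √12 = 0.631 mV.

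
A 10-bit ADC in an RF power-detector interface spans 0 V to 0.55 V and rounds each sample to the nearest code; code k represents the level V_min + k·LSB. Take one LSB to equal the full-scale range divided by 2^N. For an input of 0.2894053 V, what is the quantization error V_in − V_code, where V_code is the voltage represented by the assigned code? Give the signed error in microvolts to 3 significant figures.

Span = 0.55 V. LSB = 0.55 V / 2^10 ≈ 0.5371 mV.
Position in LSBs: (0.2894053 − (0)) × 1024/0.55 = 538.8200; rounding gives k = 539.
V_code = 0 + (539/1024) × 0.55 = 0.2895019531 V.
Error = V_in − V_code = 0.2894053 − (0.2895019531) = −96.7 µV.

−96.7 µV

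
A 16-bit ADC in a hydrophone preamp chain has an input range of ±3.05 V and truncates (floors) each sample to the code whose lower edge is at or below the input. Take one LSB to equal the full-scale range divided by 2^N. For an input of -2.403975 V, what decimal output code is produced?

6940

Full-scale range = 3.05 V − (-3.05 V) = 6.1 V. LSB = 6.1 V / 2^16 ≈ 93.08 µV.
V_in − V_min = -2.403975 − (-3.05) = 0.646025 V.
Divide by LSB: 0.646025 × 65536/6.1 = 6940.6384.
Truncating gives code 6940.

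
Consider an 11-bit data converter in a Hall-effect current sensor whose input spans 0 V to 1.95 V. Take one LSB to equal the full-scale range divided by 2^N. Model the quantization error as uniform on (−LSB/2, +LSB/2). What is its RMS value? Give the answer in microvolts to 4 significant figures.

274.9 µV

Full-scale range = 1.95 V.
Step size = 1.95/2048 V = 0.952148 mV.
V_rms = LSB/√12 = 0.952148 mV / √12 = 274.9 µV.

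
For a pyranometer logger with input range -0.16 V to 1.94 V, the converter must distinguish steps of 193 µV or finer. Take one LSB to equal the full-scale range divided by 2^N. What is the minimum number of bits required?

Range = 1.94 − (-0.16) = 2.1 V.
Levels needed ≥ 2.1/193 µV = 10880. 2^14 = 16384 suffices, so N_min = 14.

14 bits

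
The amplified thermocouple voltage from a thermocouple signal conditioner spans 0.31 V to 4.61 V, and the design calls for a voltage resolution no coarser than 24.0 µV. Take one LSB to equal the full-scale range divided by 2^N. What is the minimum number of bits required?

Range = 4.61 − (0.31) = 4.3 V.
Levels needed ≥ 4.3/24.0 µV = 179200. 2^18 = 262144 suffices, so N_min = 18.

18 bits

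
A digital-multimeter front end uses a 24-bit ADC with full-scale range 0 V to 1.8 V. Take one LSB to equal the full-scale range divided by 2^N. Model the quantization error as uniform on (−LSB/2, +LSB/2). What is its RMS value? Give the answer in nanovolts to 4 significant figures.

30.97 nV

Range is 1.8 V.
One LSB is 1.8 V / 16777216 = 107.288 nV.
For a uniform distribution on [−LSB/2, +LSB/2], V_rms = LSB/√12 = 107.288 nV/3.4641 = 30.97 nV.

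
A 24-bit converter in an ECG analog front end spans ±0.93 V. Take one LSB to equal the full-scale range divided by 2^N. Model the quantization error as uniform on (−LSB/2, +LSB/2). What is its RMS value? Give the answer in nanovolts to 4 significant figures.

32.00 nV

Full-scale range = 0.93 V − (-0.93 V) = 1.86 V.
LSB = 1.86 V / 2^24 = 110.865 nV.
σ_q = LSB/√12 = 110.865 nV/3.4641 = 32.00 nV.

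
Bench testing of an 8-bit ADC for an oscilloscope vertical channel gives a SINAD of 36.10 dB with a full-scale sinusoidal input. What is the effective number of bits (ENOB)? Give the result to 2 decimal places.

ENOB = (SINAD − 1.76) / 6.02 = (36.10 − 1.76) / 6.02 = 34.34 / 6.02 = 5.7043.

5.70 bits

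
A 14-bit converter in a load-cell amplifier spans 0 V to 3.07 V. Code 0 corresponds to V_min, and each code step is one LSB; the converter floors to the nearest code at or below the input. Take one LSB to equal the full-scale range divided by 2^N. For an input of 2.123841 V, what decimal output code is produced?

Full-scale range = 3.07 V. LSB = 3.07 V / 2^14 ≈ 187.4 µV.
code = ⌊(V_in − V_min)/LSB⌋ = ⌊(V_in − V_min) × 2^14 / range⌋
     = ⌊(2.123841 − (0)) × 16384 / 3.07⌋ = ⌊2.123841 × 16384/3.07⌋
     = ⌊11334.531⌋ = 11334.

11334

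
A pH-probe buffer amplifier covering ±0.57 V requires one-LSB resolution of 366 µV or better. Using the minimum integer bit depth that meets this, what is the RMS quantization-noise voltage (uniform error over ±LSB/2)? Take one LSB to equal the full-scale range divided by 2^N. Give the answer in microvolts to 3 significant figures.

Range = 0.57 − (-0.57) = 1.14 V.
Need 2^N ≥ 1.14 V / 366 µV = 3115 → N_min = 12.
LSB = 1.14 V / 2^12 = 278.32 µV.
V_rms = LSB/√12 = 80.3 µV.

80.3 µV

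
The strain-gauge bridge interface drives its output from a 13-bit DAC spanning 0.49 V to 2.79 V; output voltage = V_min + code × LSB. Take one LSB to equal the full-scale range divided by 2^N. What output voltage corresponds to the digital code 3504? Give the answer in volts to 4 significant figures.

The full-scale span is 2.79 − (0.49) = 2.3 V. LSB = 2.3 V / 2^13.
V_out = V_min + code × LSB = 0.49 V + 3504 × 2.3 V / 8192
      = 0.49 + 0.983789 = 1.47379 V.

1.474 V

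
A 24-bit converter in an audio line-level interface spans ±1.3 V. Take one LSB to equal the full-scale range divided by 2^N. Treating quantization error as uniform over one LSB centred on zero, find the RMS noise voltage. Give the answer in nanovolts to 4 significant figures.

44.74 nV

Range = 1.3 − (-1.3) = 2.6 V.
Step size = 2.6/16777216 V = 154.972 nV.
RMS of a uniform error over width LSB is LSB/√12 = 44.74 nV.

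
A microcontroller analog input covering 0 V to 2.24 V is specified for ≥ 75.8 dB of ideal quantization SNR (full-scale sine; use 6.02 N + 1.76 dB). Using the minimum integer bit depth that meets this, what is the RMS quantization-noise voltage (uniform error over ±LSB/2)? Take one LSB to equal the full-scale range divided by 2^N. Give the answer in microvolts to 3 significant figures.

Range is 2.24 V.
Required N = ⌈(75.8 − 1.76)/6.02⌉ = ⌈12.299⌉ = 13.
LSB = 2.24 V ÷ 2^13 = 2.24/8192 V = 273.44 µV.
σ_q = LSB/√12 = 273.44 µV/3.4641 = 78.9 µV.

78.9 µV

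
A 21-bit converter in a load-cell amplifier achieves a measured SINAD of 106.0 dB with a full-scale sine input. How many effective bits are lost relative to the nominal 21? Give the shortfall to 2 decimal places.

Effective bits = (106.0 − 1.76)/6.02 = 17.3156.
21 − 17.3156 = 3.68 bits below nominal.

3.68 bits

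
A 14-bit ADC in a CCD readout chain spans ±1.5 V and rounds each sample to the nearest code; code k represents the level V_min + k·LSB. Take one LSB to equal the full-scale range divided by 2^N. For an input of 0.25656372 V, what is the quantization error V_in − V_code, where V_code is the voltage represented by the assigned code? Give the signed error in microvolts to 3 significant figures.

+33.0 µV

Range = 1.5 − (-1.5) = 3 V. LSB = 3 V / 2^14 ≈ 183.1 µV.
(0.25656372 − (-1.5)) / LSB = 1.75656372 × 16384/3 = 9593.1800. Nearest integer: k = 9593.
V_code = V_min + k × range/2^14 = -1.5 + 9593 × 3/16384 = 0.25653076172 V.
e = 0.25656372 − (0.25653076172) = +33.0 µV.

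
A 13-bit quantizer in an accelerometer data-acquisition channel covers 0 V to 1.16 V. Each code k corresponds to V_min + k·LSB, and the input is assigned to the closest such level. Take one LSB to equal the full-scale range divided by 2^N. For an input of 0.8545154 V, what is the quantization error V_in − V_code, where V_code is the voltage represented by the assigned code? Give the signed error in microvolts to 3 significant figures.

−50.0 µV

Span = 1.16 V. LSB = 1.16 V / 2^13 ≈ 141.6 µV.
(0.8545154 − (0)) / LSB = 0.8545154 × 8192/1.16 = 6034.6467. Nearest integer: k = 6035.
V_code = V_min + k × range/2^13 = 0 + 6035 × 1.16/8192 = 0.8545654297 V.
e = 0.8545154 − (0.8545654297) = −50.0 µV.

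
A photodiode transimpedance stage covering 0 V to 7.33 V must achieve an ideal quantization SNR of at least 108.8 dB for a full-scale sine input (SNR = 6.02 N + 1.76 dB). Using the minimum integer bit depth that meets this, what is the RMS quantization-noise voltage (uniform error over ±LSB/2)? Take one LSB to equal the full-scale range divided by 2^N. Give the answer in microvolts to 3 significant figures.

8.07 µV

Range is 7.33 V.
Solving 6.02 N ≥ 108.8 − 1.76: N ≥ 17.781. Round up → N = 18.
LSB = 7.33 V ÷ 2^18 = 7.33/262144 V = 27.962 µV.
RMS noise = LSB/√12 = 8.07 µV.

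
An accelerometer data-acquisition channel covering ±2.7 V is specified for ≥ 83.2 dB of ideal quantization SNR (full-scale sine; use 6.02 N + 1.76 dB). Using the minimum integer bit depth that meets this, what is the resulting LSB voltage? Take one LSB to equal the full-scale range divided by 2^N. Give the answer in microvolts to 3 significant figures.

330 µV

Range = 2.7 − (-2.7) = 5.4 V.
Required N = ⌈(83.2 − 1.76)/6.02⌉ = ⌈13.528⌉ = 14.
One LSB is 5.4 V / 16384 = 330 µV.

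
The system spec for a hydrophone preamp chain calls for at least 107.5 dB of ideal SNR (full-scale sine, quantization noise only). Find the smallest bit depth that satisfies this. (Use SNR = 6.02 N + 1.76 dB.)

18 bits

6.02 N + 1.76 ≥ 107.5 gives N ≥ 17.565, so the minimum integer is 18.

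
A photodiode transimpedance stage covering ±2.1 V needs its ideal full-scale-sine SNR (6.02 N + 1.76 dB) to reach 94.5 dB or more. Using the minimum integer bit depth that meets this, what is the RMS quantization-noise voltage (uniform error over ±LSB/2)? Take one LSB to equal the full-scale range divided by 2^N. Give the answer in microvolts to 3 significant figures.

18.5 µV

The full-scale span is 2.1 − (-2.1) = 4.2 V.
6.02 N + 1.76 ≥ 94.5 gives N ≥ 15.405, so the minimum integer is 16.
One LSB is 4.2 V / 65536 = 64.087 µV.
σ_q = LSB/√12 = 64.087 µV/3.4641 = 18.5 µV.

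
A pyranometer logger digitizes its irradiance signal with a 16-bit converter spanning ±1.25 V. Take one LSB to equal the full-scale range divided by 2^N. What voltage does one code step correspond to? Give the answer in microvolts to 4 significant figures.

Span: 1.25 V − (-1.25 V) = 2.5 V.
There are 2^16 = 65536 steps.
LSB = 2.5 V ÷ 2^16 = 2.5/65536 V = 38.15 µV.

38.15 µV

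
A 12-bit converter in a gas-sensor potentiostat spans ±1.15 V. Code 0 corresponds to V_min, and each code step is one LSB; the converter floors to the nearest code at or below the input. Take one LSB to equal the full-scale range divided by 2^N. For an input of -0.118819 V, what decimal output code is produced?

Span: 1.15 V − (-1.15 V) = 2.3 V. LSB = 2.3 V / 2^12 ≈ 0.5615 mV.
(V_in − V_min) × 2^12/range = (-0.118819 − (-1.15)) × 4096/2.3 = 1836.399.
Floor → code = 1836.

1836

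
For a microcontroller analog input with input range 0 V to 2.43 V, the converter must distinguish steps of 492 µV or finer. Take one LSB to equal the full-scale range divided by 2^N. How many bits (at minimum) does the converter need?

13 bits

Range is 2.43 V.
Levels needed ≥ 2.43/492 µV = 4939. 2^13 = 8192 suffices, so N_min = 13.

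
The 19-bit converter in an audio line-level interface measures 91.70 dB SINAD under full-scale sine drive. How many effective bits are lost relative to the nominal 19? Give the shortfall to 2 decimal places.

4.06 bits

ENOB = (SINAD − 1.76)/6.02 = (91.70 − 1.76)/6.02 = 14.9402 bits.
19 − 14.9402 = 4.06 bits below nominal.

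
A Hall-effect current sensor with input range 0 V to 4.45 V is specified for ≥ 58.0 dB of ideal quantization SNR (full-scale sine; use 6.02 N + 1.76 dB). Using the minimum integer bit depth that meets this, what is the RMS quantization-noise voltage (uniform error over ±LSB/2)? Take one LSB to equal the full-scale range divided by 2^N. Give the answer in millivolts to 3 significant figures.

1.25 mV

Span = 4.45 V.
N ≥ (58.0 − 1.76)/6.02 = 9.342 → N_min = 10.
LSB = 4.45 V ÷ 2^10 = 4.45/1024 V = 4.3457 mV.
V_rms = LSB/√12 = 1.25 mV.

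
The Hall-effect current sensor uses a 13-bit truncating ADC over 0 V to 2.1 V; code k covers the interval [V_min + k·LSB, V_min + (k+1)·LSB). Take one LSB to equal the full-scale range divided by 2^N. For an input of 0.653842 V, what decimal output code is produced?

Range is 2.1 V. LSB = 2.1 V / 2^13 ≈ 256.3 µV.
(V_in − V_min) × 2^13/range = (0.653842 − (0)) × 8192/2.1 = 2550.607.
Floor → code = 2550.

2550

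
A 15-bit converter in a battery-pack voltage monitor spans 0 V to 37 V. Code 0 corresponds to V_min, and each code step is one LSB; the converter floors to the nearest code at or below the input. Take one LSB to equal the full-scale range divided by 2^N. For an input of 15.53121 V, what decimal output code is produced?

Span = 37 V. LSB = 37 V / 2^15 ≈ 1.129 mV.
code = ⌊(V_in − V_min)/LSB⌋ = ⌊(V_in − V_min) × 2^15 / range⌋
     = ⌊(15.53121 − (0)) × 32768 / 37⌋ = ⌊15.53121 × 32768/37⌋
     = ⌊13754.775⌋ = 13754.

13754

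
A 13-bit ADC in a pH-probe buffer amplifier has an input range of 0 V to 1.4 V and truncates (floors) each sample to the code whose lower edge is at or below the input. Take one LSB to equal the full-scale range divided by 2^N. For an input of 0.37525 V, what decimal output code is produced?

2195

Full-scale range = 1.4 V. LSB = 1.4 V / 2^13 ≈ 170.9 µV.
code = ⌊(V_in − V_min)/LSB⌋ = ⌊(V_in − V_min) × 2^13 / range⌋
     = ⌊(0.37525 − (0)) × 8192 / 1.4⌋ = ⌊0.37525 × 8192/1.4⌋
     = ⌊2195.749⌋ = 2195.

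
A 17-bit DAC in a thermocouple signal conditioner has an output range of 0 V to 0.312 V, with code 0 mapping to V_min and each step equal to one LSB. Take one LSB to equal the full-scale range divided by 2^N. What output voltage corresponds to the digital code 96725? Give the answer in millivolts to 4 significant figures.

230.2 mV

V_FS = 0.312 V. LSB = 0.312 V / 2^17.
V_out = 0 + 96725 × (0.312/131072) V
      = 0 V + 0.230241 V = 0.230241 V.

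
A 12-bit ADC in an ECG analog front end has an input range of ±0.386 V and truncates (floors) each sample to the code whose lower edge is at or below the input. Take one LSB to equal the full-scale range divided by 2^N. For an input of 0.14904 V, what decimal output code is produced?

Range = 0.386 − (-0.386) = 0.772 V. LSB = 0.772 V / 2^12 ≈ 188.5 µV.
code = ⌊(V_in − V_min)/LSB⌋ = ⌊(V_in − V_min) × 2^12 / range⌋
     = ⌊(0.14904 − (-0.386)) × 4096 / 0.772⌋ = ⌊0.53504 × 4096/0.772⌋
     = ⌊2838.761⌋ = 2838.

2838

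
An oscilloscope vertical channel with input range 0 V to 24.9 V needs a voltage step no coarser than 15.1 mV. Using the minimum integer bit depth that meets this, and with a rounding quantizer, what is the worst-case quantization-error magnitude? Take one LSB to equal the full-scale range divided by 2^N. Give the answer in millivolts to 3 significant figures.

6.08 mV

Full-scale range = 24.9 V.
Need 2^N ≥ 24.9 V / 15.1 mV = 1649 → N_min = 11.
LSB = 24.9 V ÷ 2^11 = 24.9/2048 V = 12.158 mV.
|e|_max = LSB/2 = 6.08 mV.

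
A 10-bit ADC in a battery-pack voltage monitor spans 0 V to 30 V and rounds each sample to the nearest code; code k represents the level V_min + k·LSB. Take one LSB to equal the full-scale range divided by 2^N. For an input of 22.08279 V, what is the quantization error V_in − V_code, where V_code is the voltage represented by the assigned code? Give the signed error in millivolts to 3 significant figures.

−7.05 mV

Span = 30 V. LSB = 30 V / 2^10 ≈ 29.30 mV.
(22.08279 − (0)) / LSB = 22.08279 × 1024/30 = 753.7592. Nearest integer: k = 754.
V_code = V_min + k × range/2^10 = 0 + 754 × 30/1024 = 22.08984375 V.
V_in − V_code = 22.08279 − (22.08984375) = −7.05 mV.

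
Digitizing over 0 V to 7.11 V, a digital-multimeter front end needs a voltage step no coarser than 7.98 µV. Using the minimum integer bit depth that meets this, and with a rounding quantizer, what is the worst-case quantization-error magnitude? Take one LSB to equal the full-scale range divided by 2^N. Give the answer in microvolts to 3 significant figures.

Span = 7.11 V.
7.11 V / 7.98 µV = 891000. Since 2^19 = 524288 and 2^20 = 1048576, N = 20.
Step size = 7.11/1048576 V = 6.7806 µV.
Half an LSB is 3.39 µV.

3.39 µV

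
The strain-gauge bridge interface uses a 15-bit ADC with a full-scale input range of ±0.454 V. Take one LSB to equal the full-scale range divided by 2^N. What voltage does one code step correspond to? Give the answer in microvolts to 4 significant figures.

27.71 µV

Full-scale range = 0.454 V − (-0.454 V) = 0.908 V.
Number of codes = 2^15 = 32768.
LSB = 0.908 V / 2^15 = 27.71 µV.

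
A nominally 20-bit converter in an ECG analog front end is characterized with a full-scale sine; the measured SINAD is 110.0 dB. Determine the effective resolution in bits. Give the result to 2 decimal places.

17.98 bits

ENOB = (110.0 − 1.76)/6.02 = 17.9801 bits.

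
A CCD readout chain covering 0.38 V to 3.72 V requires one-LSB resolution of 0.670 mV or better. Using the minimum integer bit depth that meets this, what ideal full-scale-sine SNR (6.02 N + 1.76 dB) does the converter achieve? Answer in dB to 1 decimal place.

80.0 dB

Full-scale range = 3.72 V − (0.38 V) = 3.34 V.
Need 2^N ≥ 3.34 V / 0.670 mV = 4985 → N_min = 13.
6.02(13) + 1.76 = 80.02 dB.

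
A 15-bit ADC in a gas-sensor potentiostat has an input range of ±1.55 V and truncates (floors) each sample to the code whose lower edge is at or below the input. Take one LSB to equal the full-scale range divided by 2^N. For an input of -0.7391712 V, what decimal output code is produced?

Full-scale range = 1.55 V − (-1.55 V) = 3.1 V. LSB = 3.1 V / 2^15 ≈ 94.60 µV.
code = ⌊(V_in − V_min)/LSB⌋ = ⌊(V_in − V_min) × 2^15 / range⌋
     = ⌊(-0.7391712 − (-1.55)) × 32768 / 3.1⌋ = ⌊0.8108288 × 32768/3.1⌋
     = ⌊8570.722⌋ = 8570.

8570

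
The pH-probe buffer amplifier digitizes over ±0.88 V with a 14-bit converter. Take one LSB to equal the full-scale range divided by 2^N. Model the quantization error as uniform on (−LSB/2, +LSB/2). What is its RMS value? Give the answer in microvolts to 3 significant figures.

31.0 µV

Span: 0.88 V − (-0.88 V) = 1.76 V.
One LSB is 1.76 V / 16384 = 107.42 µV.
V_rms = LSB/√12 = 107.42 µV / √12 = 31.0 µV.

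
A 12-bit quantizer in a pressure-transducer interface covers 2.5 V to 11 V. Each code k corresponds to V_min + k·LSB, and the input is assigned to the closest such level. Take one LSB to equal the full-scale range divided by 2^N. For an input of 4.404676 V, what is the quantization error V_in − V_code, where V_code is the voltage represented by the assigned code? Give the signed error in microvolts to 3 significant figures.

−353 µV

Range = 11 − (2.5) = 8.5 V. LSB = 8.5 V / 2^12 ≈ 2.075 mV.
(V_in − V_min)/LSB = (4.404676 − (2.5)) × 4096/8.5 = 917.8298 → nearest code k = 918.
V_code = V_min + k × range/2^12 = 2.5 + 918 × 8.5/4096 = 4.405029297 V.
Error = V_in − V_code = 4.404676 − (4.405029297) = −353 µV.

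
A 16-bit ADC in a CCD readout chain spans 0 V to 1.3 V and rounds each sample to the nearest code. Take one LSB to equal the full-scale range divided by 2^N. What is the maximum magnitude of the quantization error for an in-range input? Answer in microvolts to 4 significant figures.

Range is 1.3 V.
LSB = 1.3 V / 2^16 = 19.8364 µV.
A rounding quantizer has |error| ≤ LSB/2 = 9.918 µV.

9.918 µV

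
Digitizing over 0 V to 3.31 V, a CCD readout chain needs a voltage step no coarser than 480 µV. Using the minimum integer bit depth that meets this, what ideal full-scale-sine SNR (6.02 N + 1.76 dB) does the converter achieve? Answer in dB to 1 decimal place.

80.0 dB

V_FS = 3.31 V.
Need 2^N ≥ 3.31 V / 480 µV = 6896 → N_min = 13.
SNR = 6.02 × 13 + 1.76 = 80.02 dB.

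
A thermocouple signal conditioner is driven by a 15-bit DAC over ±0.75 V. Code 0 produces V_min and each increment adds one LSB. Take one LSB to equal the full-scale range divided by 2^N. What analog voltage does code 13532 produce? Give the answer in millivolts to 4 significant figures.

Full-scale range = 0.75 V − (-0.75 V) = 1.5 V. LSB = 1.5 V / 2^15.
V_out = -0.75 + 13532 × (1.5/32768) V
      = -0.75 + 0.619446 = -0.130554 V.

-130.6 mV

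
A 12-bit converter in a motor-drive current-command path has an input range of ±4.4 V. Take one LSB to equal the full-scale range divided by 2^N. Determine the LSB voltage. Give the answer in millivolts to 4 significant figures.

2.148 mV

Range = 4.4 − (-4.4) = 8.8 V.
Number of codes = 2^12 = 4096.
Step size = 8.8/4096 V = 2.148 mV.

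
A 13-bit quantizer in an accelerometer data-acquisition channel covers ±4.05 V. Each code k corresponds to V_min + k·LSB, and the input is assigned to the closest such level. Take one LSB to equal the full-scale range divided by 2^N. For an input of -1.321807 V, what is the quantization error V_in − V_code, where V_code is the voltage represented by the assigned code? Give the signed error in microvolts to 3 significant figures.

Range = 4.05 − (-4.05) = 8.1 V. LSB = 8.1 V / 2^13 ≈ 0.9888 mV.
(-1.321807 − (-4.05)) / LSB = 2.728193 × 8192/8.1 = 2759.1799. Nearest integer: k = 2759.
V_code = -4.05 + (2759/8192) × 8.1 = -1.321984863 V.
Error = V_in − V_code = -1.321807 − (-1.321984863) = +178 µV.

+178 µV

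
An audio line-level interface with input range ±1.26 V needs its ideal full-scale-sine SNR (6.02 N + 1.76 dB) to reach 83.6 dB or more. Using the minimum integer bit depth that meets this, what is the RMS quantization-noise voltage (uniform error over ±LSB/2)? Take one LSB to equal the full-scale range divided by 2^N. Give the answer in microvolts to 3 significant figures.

44.4 µV

Full-scale range = 1.26 V − (-1.26 V) = 2.52 V.
Required N = ⌈(83.6 − 1.76)/6.02⌉ = ⌈13.595⌉ = 14.
Step size = 2.52/16384 V = 153.81 µV.
RMS noise = LSB/√12 = 44.4 µV.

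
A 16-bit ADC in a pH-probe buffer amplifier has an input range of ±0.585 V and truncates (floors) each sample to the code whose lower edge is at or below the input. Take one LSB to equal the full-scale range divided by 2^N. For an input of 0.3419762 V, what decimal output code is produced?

51923

Full-scale range = 0.585 V − (-0.585 V) = 1.17 V. LSB = 1.17 V / 2^16 ≈ 17.85 µV.
V_in − V_min = 0.3419762 − (-0.585) = 0.9269762 V.
Divide by LSB: 0.9269762 × 65536/1.17 = 51923.3438.
Truncating gives code 51923.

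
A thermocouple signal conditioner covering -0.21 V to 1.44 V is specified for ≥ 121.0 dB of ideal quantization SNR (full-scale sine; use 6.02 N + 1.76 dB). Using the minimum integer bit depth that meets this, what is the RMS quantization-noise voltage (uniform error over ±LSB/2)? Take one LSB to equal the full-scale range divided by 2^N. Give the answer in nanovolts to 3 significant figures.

Full-scale range = 1.44 V − (-0.21 V) = 1.65 V.
6.02 N + 1.76 ≥ 121.0 gives N ≥ 19.807, so the minimum integer is 20.
LSB = 1.65 V / 2^20 = 1.5736 µV.
σ_q = LSB/√12 = 1.5736 µV/3.4641 = 454 nV.

454 nV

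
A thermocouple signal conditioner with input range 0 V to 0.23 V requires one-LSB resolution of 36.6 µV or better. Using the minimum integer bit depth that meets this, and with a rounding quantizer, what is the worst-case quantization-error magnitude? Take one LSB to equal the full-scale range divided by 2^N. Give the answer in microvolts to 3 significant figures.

14.0 µV

Full-scale range = 0.23 V.
Required number of levels: 0.23/36.6 µV = 6284.2; smallest N with 2^N ≥ that is 13.
LSB = 0.23 V / 2^13 = 28.076 µV.
Max error for round-to-nearest is LSB/2 = 14.0 µV.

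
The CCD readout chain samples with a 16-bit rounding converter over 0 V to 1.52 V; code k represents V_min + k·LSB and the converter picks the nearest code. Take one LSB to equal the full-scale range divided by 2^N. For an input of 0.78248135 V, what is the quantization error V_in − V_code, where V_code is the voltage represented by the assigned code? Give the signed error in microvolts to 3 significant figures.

Full-scale range = 1.52 V. LSB = 1.52 V / 2^16 ≈ 23.19 µV.
Position in LSBs: (0.78248135 − (0)) × 65536/1.52 = 33737.3012; rounding gives k = 33737.
V_code = V_min + k × range/2^16 = 0 + 33737 × 1.52/65536 = 0.78247436523 V.
Error = V_in − V_code = 0.78248135 − (0.78247436523) = +6.98 µV.

+6.98 µV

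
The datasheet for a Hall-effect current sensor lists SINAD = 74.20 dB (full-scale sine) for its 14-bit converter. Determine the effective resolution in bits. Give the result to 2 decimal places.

12.03 bits

ENOB = (74.20 − 1.76)/6.02 = 12.0332 bits.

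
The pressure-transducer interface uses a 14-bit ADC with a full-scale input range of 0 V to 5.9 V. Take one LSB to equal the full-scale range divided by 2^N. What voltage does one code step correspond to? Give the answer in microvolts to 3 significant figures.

Full-scale range = 5.9 V.
Number of codes = 2^14 = 16384.
Step size = 5.9/16384 V = 360 µV.

360 µV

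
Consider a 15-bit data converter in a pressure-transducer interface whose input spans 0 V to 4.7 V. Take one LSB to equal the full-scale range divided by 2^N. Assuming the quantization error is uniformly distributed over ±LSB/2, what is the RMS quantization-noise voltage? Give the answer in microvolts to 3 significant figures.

41.4 µV

Full-scale range = 4.7 V.
One LSB is 4.7 V / 32768 = 143.43 µV.
σ_q = LSB/√12 = 143.43 µV/3.4641 = 41.4 µV.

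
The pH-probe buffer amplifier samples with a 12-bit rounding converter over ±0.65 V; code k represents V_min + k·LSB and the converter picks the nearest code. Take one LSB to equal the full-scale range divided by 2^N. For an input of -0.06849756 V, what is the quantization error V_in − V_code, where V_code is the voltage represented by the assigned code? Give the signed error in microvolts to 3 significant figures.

Full-scale range = 0.65 V − (-0.65 V) = 1.3 V. LSB = 1.3 V / 2^12 ≈ 317.4 µV.
Position in LSBs: (-0.06849756 − (-0.65)) × 4096/1.3 = 1832.1800; rounding gives k = 1832.
V_code = -0.65 + (1832/4096) × 1.3 = -0.06855468750 V.
Error = V_in − V_code = -0.06849756 − (-0.06855468750) = +57.1 µV.

+57.1 µV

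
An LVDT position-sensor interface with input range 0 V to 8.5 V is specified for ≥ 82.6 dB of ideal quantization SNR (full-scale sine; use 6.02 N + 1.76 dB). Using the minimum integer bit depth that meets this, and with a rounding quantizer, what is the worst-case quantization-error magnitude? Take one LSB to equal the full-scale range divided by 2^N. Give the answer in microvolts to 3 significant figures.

Span = 8.5 V.
Solving 6.02 N ≥ 82.6 − 1.76: N ≥ 13.429. Round up → N = 14.
One LSB is 8.5 V / 16384 = 0.51880 mV.
|e|_max = LSB/2 = 259 µV.

259 µV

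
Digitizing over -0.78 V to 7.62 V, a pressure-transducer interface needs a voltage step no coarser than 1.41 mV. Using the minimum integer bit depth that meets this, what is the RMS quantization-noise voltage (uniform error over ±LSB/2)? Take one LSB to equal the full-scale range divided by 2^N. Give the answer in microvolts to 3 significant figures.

The full-scale span is 7.62 − (-0.78) = 8.4 V.
Levels needed ≥ 8.4/1.41 mV = 5957. 2^13 = 8192 suffices, so N_min = 13.
LSB = 8.4 V / 2^13 = 1.0254 mV.
σ_q = LSB/√12 = 1.0254 mV/3.4641 = 296 µV.

296 µV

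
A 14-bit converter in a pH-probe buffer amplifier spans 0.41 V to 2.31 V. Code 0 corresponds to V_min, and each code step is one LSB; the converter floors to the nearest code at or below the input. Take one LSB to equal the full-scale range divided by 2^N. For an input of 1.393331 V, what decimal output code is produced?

8479

Range = 2.31 − (0.41) = 1.9 V. LSB = 1.9 V / 2^14 ≈ 116.0 µV.
V_in − V_min = 1.393331 − (0.41) = 0.983331 V.
Divide by LSB: 0.983331 × 16384/1.9 = 8479.4185.
Truncating gives code 8479.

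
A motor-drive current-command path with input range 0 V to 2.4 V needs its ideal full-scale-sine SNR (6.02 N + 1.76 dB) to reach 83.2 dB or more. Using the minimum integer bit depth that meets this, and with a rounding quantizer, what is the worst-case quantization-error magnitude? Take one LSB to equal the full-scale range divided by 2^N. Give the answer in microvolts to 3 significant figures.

73.2 µV

Full-scale range = 2.4 V.
N ≥ (83.2 − 1.76)/6.02 = 13.528 → N_min = 14.
Step size = 2.4/16384 V = 146.48 µV.
|e|_max = LSB/2 = 73.2 µV.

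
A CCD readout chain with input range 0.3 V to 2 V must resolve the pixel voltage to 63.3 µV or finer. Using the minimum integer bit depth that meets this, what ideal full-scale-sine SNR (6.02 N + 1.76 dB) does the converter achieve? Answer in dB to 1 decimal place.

92.1 dB

The full-scale span is 2 − (0.3) = 1.7 V.
Need 2^N ≥ 1.7 V / 63.3 µV = 26860 → N_min = 15.
SNR = 6.02 × 15 + 1.76 = 92.06 dB.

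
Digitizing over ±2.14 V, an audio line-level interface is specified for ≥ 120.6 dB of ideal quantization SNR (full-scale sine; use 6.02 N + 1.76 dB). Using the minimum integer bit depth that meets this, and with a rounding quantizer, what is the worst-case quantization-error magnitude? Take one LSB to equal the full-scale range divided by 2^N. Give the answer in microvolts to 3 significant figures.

Range = 2.14 − (-2.14) = 4.28 V.
Solving 6.02 N ≥ 120.6 − 1.76: N ≥ 19.741. Round up → N = 20.
Step size = 4.28/1048576 V = 4.0817 µV.
Half an LSB is 2.04 µV.

2.04 µV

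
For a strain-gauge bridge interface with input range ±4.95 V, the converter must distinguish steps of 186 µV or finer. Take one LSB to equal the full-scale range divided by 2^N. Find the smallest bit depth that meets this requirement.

16 bits

Full-scale range = 4.95 V − (-4.95 V) = 9.9 V.
Need 2^N ≥ 9.9 V / 186 µV = 53230 → N_min = 16.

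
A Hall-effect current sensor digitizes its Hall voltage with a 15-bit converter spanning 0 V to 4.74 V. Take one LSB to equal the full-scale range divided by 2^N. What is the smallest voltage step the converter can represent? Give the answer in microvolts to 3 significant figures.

145 µV

V_FS = 4.74 V.
2^15 = 32768 levels.
LSB = 4.74 V / 2^15 = 145 µV.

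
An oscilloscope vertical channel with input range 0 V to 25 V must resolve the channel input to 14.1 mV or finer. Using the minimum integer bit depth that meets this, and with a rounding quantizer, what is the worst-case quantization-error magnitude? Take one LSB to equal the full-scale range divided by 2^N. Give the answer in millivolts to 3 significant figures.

Span = 25 V.
Levels needed ≥ 25/14.1 mV = 1773. 2^11 = 2048 suffices, so N_min = 11.
Step size = 25/2048 V = 12.207 mV.
Half an LSB is 6.10 mV.

6.10 mV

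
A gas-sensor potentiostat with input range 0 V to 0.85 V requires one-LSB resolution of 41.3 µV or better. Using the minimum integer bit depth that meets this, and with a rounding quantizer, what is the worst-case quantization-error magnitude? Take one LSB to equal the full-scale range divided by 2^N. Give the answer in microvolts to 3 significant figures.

Range is 0.85 V.
Need 2^N ≥ 0.85 V / 41.3 µV = 20580 → N_min = 15.
LSB = 0.85 V ÷ 2^15 = 0.85/32768 V = 25.940 µV.
|e|_max = LSB/2 = 13.0 µV.

13.0 µV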